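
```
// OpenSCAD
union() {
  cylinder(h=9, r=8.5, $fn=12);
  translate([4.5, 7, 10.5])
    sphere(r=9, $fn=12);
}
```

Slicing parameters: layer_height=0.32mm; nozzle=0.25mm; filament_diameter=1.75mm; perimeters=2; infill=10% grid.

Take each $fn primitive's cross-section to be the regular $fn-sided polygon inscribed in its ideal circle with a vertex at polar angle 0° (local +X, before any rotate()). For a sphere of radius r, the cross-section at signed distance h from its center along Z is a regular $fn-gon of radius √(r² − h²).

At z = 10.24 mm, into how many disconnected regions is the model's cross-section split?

At z = 10.24 mm: the cylinder is absent (z outside [0, 9]); the r=9 sphere at (4.5, 7) slices to a regular 12-gon of circumradius 8.996 (√(r²−h²) with h=0.26 from center); Taking the union: only the r=9 sphere at (4.5, 7) is present, so the union is just that shape — 1 connected region. The result has 1 disconnected region.

1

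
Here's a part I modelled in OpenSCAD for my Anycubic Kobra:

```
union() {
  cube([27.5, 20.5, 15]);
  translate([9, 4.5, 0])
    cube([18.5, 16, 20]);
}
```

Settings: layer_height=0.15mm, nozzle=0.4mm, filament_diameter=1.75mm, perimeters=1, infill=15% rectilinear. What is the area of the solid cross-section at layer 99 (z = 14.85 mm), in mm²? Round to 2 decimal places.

563.75 mm²

At z = 14.85 mm: the cube (footprint 27.5×20.5) is included at this height (area 563.75 mm²); the cube at (9, 4.5) (footprint 18.5×16) is included at this height (area 296.00 mm²); Taking the union: the 18.5×16 cube at (9, 4.5) lies entirely inside the 27.5×20.5 cube, so the union is just the 27.5×20.5 cube — area = 563.75 mm². Overall, the cross-section is a single solid region. Net area = 563.75 mm².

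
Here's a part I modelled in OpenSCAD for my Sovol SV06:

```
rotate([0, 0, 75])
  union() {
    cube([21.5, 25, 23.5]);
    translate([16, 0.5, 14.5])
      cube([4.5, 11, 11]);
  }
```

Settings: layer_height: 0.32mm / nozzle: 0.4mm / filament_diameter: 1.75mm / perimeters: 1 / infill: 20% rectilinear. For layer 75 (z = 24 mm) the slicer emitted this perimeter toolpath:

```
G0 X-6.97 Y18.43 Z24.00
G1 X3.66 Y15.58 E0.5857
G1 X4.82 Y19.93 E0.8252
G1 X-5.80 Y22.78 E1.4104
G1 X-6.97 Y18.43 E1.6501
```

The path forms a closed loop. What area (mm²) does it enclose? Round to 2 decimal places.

49.54 mm²

Apply the shoelace formula to the sequence of (X, Y) vertices; enclosed area = 49.54 mm².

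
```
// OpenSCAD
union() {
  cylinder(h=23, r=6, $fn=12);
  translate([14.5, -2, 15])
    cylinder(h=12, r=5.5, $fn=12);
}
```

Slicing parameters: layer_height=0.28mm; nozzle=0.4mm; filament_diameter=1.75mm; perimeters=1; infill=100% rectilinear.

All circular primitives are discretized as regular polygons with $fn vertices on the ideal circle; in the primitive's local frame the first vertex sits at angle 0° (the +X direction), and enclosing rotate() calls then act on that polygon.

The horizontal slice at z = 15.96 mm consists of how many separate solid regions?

At z = 15.96 mm: the r=6 cylinder contributes a regular 12-gon of circumradius 6; the r=5.5 cylinder at (14.5, -2) gives a regular 12-gon of circumradius 5.5 (constant along its height); Combining (union): the 2 present regions are separate (no shared area or edge), so areas and boundary lengths simply add and each stays a separate island — 2 connected regions. The result has 2 disconnected regions.

2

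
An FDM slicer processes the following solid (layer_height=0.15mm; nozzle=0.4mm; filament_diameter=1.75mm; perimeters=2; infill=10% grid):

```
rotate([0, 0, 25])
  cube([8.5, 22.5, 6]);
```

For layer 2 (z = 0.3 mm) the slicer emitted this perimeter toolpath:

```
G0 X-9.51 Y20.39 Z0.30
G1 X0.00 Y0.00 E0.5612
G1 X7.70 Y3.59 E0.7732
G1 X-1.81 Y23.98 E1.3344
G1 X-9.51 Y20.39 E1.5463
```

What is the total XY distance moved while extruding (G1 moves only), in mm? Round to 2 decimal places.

Sum the Euclidean lengths of each G1 segment: total = 61.99 mm.

61.99 mm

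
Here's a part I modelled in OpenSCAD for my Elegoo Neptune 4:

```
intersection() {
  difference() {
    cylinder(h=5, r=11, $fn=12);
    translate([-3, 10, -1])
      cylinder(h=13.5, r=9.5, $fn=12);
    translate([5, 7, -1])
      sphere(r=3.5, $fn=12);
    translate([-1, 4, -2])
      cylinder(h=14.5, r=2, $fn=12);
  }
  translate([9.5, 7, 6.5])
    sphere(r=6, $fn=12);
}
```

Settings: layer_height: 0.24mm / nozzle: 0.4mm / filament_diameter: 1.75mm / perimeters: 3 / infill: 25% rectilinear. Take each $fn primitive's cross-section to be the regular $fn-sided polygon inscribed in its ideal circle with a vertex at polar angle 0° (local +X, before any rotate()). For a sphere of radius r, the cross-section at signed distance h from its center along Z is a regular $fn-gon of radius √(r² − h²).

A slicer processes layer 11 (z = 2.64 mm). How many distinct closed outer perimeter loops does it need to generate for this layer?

1

At z = 2.64 mm: the cylinder: section is a regular 12-gon, circumradius r=11; the r=9.5 cylinder at (-3, 10) contributes a regular 12-gon of circumradius 9.5; the sphere at (5, 7) is not intersected at this z (|z−center|=3.640 > r=3.5); the r=2 cylinder at (-1, 4) contributes a regular 12-gon of circumradius 2; Taking the first minus the rest: starting from the r=11 cylinder, the r=9.5 cylinder at (-3, 10) partially overlaps it — only the 115.37 mm² overlap (of its 270.75 mm²) is removed, clipping the outline; the r=2 cylinder at (-1, 4) misses the remaining region (no effect) — 1 connected region; the sphere at (9.5, 7): section is a regular 12-gon, circumradius = √(r²−h²) = √(6²−3.86²) = 4.594; After intersecting: the r=6 sphere at (9.5, 7) partially overlaps the result so far; clipping to the common part keeps 17.57 mm² — 1 connected region. The result has 1 disconnected region.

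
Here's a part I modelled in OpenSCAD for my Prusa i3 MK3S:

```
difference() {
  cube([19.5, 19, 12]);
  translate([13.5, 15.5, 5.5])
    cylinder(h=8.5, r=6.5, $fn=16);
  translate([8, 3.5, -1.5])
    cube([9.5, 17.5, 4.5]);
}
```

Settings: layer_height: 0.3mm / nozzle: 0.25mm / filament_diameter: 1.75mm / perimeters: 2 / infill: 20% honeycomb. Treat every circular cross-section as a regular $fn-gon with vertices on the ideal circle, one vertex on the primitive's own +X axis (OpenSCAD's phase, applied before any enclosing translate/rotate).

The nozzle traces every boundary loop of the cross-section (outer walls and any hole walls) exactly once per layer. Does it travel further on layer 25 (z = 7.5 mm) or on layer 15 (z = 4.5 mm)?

Layer 25 (z = 7.5): the cube (footprint 19.5×19) is included at this height (perimeter 77.00 mm); the r=6.5 cylinder at (13.5, 15.5) gives a regular 16-gon of circumradius 6.5 (constant along its height) (perimeter = 2·16·6.500·sin(180°/16) = 40.58 mm); the cube at (8, 3.5) does not reach this height (z outside [-1.5, 3]); Subtracting the remaining from the first: starting from the 19.5×19 cube, the r=6.5 cylinder at (13.5, 15.5) partially overlaps it — only the 106.00 mm² overlap (of its 129.35 mm²) is removed, clipping the outline — boundary = 84.06 mm. So its perimeter = 84.06 mm. Layer 15 (z = 4.5): the cube (footprint 19.5×19) is included at this height (perimeter 77.00 mm); the cylinder at (13.5, 15.5) is absent (z outside [5.5, 14]); the cube at (8, 3.5) is absent (z outside [-1.5, 3]); Subtracting the remaining from the first: none of the subtracted shapes is present at this height, so the 19.5×19 cube is unchanged — boundary = 77.00 mm. So its perimeter = 77.00 mm. Layer 25 is larger (84.06 vs 77.00 mm).

layer 25 (z = 7.5 mm)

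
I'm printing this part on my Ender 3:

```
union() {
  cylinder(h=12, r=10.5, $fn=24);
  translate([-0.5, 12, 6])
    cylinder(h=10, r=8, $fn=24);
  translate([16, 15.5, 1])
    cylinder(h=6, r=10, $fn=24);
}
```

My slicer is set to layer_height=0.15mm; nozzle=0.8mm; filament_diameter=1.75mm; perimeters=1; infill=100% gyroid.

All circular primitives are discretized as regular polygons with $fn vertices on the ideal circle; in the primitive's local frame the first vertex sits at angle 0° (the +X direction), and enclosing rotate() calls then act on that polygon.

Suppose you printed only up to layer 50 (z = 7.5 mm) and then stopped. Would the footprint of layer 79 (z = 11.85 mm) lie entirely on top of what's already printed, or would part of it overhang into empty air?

entirely on top

Compare the two slices. At z = 7.5: the r=10.5 cylinder gives a regular 24-gon of circumradius 10.5 (constant along its height) (area = (24/2)·10.500²·sin(360°/24) = 342.42 mm²); the r=8 cylinder at (-0.5, 12) gives a regular 24-gon of circumradius 8 (constant along its height) (area = (24/2)·8.000²·sin(360°/24) = 198.77 mm²); the cylinder at (16, 15.5) does not reach this height (z outside [1, 7]); Combining (union): the regions partially overlap — summed areas 541.19 mm² minus the doubly-counted overlap 60.76 mm² gives 480.43 mm² — area = 480.43 mm². At z = 11.85: the r=10.5 cylinder gives a regular 24-gon of circumradius 10.5 (constant along its height) (area = (24/2)·10.500²·sin(360°/24) = 342.42 mm²); the r=8 cylinder at (-0.5, 12) contributes a regular 24-gon of circumradius 8 (area = (24/2)·8.000²·sin(360°/24) = 198.77 mm²); the cylinder at (16, 15.5) is not intersected at this z (z outside [1, 7]); Taking the union: the regions partially overlap — summed areas 541.19 mm² minus the doubly-counted overlap 60.76 mm² gives 480.43 mm² — area = 480.43 mm². Checking containment: the cross-section at z = 11.85 is a subset of the cross-section at z = 7.5.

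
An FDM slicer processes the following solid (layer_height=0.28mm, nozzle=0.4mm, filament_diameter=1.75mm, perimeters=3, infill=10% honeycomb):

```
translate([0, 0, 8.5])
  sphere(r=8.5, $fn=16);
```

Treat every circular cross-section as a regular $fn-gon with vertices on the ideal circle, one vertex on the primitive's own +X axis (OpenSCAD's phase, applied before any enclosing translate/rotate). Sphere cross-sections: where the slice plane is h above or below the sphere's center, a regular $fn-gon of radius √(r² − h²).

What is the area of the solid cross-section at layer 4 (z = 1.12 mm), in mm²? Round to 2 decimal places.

At z = 1.12 mm: the r=8.5 sphere slices to a regular 16-gon of circumradius 4.217 (√(r²−h²) with h=7.38 from center) (area = (16/2)·4.217²·sin(360°/16) = 54.45 mm²). Overall, the cross-section is a single solid region. Net area = 54.45 mm².

54.45 mm²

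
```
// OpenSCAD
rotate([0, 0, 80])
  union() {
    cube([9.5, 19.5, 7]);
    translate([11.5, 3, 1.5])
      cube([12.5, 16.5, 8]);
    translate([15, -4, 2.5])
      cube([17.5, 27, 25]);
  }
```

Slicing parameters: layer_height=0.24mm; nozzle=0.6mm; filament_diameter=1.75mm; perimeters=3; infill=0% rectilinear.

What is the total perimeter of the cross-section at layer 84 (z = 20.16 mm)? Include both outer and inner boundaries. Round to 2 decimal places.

At z = 20.16 mm: the cube is absent (z outside [0, 7]); the cube at (11.5, 3) does not reach this height (z outside [1.5, 9.5]); the cube at (15, -4) is present — its section is the full 17.5×27 rectangle (perimeter 89.00 mm); Merging all regions: only the 17.5×27 cube at (15, -4) is present, so the union is just that shape — boundary = 89.00 mm; (rotated 80° about Z; rotation is an isometry so areas/perimeters/island counts are preserved). Overall, the cross-section is a single solid region. Total boundary length (outer) = 89.00 mm.

89.00 mm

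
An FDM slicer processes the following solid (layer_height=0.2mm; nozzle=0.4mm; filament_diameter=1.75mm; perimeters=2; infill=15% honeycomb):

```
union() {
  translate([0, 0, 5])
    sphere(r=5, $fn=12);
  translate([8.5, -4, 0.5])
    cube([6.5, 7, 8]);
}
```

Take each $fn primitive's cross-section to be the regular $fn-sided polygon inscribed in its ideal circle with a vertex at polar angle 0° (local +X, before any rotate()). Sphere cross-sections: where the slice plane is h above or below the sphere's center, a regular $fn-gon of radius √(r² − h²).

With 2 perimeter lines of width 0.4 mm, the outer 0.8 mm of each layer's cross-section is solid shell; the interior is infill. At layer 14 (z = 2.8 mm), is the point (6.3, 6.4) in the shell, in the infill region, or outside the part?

At z = 2.8 mm: the r=5 sphere slices to a regular 12-gon of circumradius 4.490 (√(r²−h²) with h=2.2 from center); the cube at (8.5, -4) (footprint 6.5×7) is included at this height; Taking the union: the 2 present regions are separate (no shared area or edge), so areas and boundary lengths simply add and each stays a separate island — 2 connected regions. Overall, the cross-section has 2 separate islands. The nearest boundary edge runs (8.50, -4.00)→(8.50, 3.00); distance from the point to it = 4.05 mm. The point is not inside any of the regions above, so it lies outside the cross-section (4.05 mm from the nearest boundary).

outside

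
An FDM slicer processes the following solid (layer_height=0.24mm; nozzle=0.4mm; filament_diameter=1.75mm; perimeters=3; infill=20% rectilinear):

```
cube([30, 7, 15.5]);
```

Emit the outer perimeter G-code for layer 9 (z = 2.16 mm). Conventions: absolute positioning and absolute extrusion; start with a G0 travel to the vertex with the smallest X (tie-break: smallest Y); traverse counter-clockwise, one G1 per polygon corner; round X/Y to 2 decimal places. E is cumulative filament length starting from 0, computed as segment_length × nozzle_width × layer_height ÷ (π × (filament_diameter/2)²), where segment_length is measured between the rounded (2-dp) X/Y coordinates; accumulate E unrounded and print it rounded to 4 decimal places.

At z = 2.16 mm: the 30×7 cube contributes its full rectangle. The outline is a single polygon with 4 vertices. Extrusion per mm of travel: 0.4 × 0.24 / (π × 0.875²) = 0.039912. Accumulating E over each segment gives final E = 2.9535.

G0 X0.00 Y0.00 Z2.16
G1 X30.00 Y0.00 E1.1974
G1 X30.00 Y7.00 E1.4767
G1 X0.00 Y7.00 E2.6741
G1 X0.00 Y0.00 E2.9535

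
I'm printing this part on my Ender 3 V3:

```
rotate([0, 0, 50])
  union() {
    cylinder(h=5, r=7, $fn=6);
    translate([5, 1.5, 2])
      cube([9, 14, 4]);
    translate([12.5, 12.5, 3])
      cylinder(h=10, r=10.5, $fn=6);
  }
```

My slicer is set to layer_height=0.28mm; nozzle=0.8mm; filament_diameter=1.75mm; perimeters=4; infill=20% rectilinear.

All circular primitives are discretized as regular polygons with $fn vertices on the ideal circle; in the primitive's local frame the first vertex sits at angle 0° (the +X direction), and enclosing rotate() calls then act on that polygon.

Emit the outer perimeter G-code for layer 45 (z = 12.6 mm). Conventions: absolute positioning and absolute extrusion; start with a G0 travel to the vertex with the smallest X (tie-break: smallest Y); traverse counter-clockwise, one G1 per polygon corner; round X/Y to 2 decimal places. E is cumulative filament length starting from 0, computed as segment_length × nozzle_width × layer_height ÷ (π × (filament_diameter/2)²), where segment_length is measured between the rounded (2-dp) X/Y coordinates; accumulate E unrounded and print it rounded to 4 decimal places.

G0 X-11.88 Y19.43 Z12.60
G1 X-8.29 Y9.57 E0.9772
G1 X2.05 Y7.74 E1.9551
G1 X8.80 Y15.79 E2.9335
G1 X5.21 Y25.65 E3.9107
G1 X-5.13 Y27.48 E4.8886
G1 X-11.88 Y19.43 E5.8670

At z = 12.6 mm: the cylinder does not reach this height (z outside [0, 5]); the cube at (5, 1.5) is absent (z outside [2, 6]); the r=10.5 cylinder at (12.5, 12.5) gives a regular 6-gon of circumradius 10.5 (constant along its height); Merging all regions: only the r=10.5 cylinder at (12.5, 12.5) is present, so the union is just that shape — 1 connected region; (rotated 50° about Z; rotation is an isometry so areas/perimeters/island counts are preserved). The outline is a single polygon with 6 vertices. Extrusion per mm of travel: 0.8 × 0.28 / (π × 0.875²) = 0.093128. Accumulating E over each segment gives final E = 5.8670.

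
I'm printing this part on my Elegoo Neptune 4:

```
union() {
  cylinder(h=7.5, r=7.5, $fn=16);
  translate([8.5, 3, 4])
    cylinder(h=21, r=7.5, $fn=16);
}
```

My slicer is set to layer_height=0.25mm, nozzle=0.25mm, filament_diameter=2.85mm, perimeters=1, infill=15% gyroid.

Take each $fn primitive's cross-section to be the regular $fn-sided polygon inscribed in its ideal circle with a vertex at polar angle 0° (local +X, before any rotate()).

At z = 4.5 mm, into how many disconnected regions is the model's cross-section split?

1

At z = 4.5 mm: the r=7.5 cylinder gives a regular 16-gon of circumradius 7.5 (constant along its height); the r=7.5 cylinder at (8.5, 3) contributes a regular 16-gon of circumradius 7.5; Taking the union: the regions partially overlap (shared area 47.57 mm²), so overlapping operands fuse into one piece — 1 connected region. The result has 1 disconnected region.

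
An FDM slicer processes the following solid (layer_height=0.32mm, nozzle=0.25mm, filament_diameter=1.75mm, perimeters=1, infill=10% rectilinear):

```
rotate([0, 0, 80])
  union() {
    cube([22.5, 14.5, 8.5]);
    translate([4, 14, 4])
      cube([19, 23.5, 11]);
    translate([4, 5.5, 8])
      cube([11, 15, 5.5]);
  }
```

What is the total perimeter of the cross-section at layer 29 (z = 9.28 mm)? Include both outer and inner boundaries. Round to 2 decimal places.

At z = 9.28 mm: the cube is absent (z outside [0, 8.5]); the 19×23.5 cube at (4, 14) contributes its full rectangle (perimeter 85.00 mm); the 11×15 cube at (4, 5.5) contributes its full rectangle (perimeter 52.00 mm); Merging all regions: the regions partially overlap (shared area 71.50 mm²), so the edge portions inside another operand are dropped and the merged outline is re-measured after clipping — boundary = 102.00 mm; (rotated 80° about Z; rotation is an isometry so areas/perimeters/island counts are preserved). Overall, the cross-section is a single solid region. Total boundary length (outer) = 102.00 mm.

102.00 mm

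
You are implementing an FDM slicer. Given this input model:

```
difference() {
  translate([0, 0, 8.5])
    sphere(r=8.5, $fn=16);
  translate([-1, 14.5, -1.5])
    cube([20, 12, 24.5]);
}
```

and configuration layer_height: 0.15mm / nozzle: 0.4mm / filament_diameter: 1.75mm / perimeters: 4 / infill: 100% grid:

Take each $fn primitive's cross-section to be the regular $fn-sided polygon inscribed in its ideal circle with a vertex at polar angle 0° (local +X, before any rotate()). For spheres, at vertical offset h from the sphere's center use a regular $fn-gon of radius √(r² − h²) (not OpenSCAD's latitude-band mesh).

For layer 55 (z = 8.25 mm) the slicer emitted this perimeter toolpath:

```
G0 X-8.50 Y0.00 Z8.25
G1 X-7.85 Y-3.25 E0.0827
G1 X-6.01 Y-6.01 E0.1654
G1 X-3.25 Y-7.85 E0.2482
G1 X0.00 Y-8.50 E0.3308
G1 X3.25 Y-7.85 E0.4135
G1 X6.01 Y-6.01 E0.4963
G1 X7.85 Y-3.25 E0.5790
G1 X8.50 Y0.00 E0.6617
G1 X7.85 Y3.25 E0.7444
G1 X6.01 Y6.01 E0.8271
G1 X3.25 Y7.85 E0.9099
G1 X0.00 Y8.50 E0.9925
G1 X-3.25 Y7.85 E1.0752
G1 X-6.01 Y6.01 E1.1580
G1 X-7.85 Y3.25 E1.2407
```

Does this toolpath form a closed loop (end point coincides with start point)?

Start point (G0): (-8.50, 0.00). End point (last G1): the path does not return to the start — open.

no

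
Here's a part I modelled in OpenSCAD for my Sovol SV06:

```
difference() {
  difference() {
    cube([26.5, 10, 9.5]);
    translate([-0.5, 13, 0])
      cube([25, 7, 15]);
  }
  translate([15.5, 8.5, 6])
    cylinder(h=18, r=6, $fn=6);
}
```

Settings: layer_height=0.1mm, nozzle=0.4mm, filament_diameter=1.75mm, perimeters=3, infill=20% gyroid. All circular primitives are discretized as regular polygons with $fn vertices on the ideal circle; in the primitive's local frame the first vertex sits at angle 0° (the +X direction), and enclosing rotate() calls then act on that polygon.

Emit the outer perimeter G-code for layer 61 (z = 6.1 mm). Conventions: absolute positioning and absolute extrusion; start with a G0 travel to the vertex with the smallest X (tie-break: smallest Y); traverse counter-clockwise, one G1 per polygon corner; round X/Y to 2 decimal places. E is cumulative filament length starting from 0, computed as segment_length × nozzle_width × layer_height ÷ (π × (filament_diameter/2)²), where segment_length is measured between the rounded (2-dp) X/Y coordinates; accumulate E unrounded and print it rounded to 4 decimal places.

At z = 6.1 mm: the cube is present — its section is the full 26.5×10 rectangle; the 25×7 cube at (-0.5, 13) contributes its full rectangle; Taking the first minus the rest: starting from the 26.5×10 cube, the 25×7 cube at (-0.5, 13) misses the remaining region (no effect) — 1 connected region; the cylinder at (15.5, 8.5): section is a regular 6-gon, circumradius r=6; Taking the first minus the rest: starting from that combined region, the r=6 cylinder at (15.5, 8.5) partially overlaps it — only the 63.47 mm² overlap (of its 93.53 mm²) is removed, clipping the outline — 1 connected region. The outline is a single polygon with 10 vertices. Extrusion per mm of travel: 0.4 × 0.1 / (π × 0.875²) = 0.016630. Accumulating E over each segment gives final E = 1.4005.

G0 X0.00 Y0.00 Z6.10
G1 X26.50 Y0.00 E0.4407
G1 X26.50 Y10.00 E0.6070
G1 X20.63 Y10.00 E0.7046
G1 X21.50 Y8.50 E0.7335
G1 X18.50 Y3.30 E0.8333
G1 X12.50 Y3.30 E0.9331
G1 X9.50 Y8.50 E1.0329
G1 X10.37 Y10.00 E1.0617
G1 X0.00 Y10.00 E1.2342
G1 X0.00 Y0.00 E1.4005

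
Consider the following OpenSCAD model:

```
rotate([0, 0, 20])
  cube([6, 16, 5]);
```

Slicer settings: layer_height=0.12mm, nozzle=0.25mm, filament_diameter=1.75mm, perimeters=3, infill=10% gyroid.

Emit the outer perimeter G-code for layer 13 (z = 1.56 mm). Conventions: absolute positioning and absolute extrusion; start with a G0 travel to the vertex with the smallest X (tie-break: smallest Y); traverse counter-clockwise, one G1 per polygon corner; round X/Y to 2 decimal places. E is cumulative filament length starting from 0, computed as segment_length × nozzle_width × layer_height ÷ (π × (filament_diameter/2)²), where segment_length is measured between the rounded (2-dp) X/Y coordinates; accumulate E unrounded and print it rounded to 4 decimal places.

At z = 1.56 mm: the cube is present — its section is the full 6×16 rectangle; (rotated 20° about Z; rotation is an isometry so areas/perimeters/island counts are preserved). The outline is a single polygon with 4 vertices. Extrusion per mm of travel: 0.25 × 0.12 / (π × 0.875²) = 0.012473. Accumulating E over each segment gives final E = 0.5489.

G0 X-5.47 Y15.04 Z1.56
G1 X0.00 Y0.00 E0.1996
G1 X5.64 Y2.05 E0.2745
G1 X0.17 Y17.09 E0.4741
G1 X-5.47 Y15.04 E0.5489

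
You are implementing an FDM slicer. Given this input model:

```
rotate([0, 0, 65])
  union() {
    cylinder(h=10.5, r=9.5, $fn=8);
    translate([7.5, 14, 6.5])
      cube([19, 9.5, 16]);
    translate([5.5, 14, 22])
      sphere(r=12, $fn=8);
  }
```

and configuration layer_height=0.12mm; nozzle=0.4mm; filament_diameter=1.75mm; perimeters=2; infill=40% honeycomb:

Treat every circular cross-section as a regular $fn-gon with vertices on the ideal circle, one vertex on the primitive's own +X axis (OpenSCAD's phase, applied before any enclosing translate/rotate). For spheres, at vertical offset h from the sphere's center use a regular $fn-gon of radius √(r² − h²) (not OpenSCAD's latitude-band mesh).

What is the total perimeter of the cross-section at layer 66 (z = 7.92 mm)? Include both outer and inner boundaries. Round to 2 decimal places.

115.17 mm

At z = 7.92 mm: the cylinder: section is a regular 8-gon, circumradius r=9.5 (perimeter = 2·8·9.500·sin(180°/8) = 58.17 mm); the cube at (7.5, 14) is present — its section is the full 19×9.5 rectangle (perimeter 57.00 mm); the sphere at (5.5, 14) is absent (|z−center|=14.080 > r=12); Merging all regions: the 2 present regions are separate (no shared area or edge), so areas and boundary lengths simply add and each stays a separate island — boundary = 115.17 mm; (whole slice rotated 65° about Z — lengths, areas and connectivity unchanged). Overall, the cross-section has 2 separate islands. Total boundary length (outer) = 115.17 mm.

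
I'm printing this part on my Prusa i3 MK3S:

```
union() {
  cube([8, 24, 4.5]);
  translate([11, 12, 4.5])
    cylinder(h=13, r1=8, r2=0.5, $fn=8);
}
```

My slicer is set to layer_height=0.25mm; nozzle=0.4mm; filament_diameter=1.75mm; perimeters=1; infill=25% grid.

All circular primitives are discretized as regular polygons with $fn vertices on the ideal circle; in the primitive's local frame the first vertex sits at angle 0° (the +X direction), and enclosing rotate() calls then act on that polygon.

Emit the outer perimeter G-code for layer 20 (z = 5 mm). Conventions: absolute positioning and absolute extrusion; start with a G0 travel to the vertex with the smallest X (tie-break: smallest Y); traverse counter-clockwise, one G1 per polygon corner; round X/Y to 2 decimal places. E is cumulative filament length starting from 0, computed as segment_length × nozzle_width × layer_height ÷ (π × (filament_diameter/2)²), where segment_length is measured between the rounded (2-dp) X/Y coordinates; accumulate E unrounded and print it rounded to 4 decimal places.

G0 X3.29 Y12.00 Z5.00
G1 X5.55 Y6.55 E0.2453
G1 X11.00 Y4.29 E0.4906
G1 X16.45 Y6.55 E0.7359
G1 X18.71 Y12.00 E0.9812
G1 X16.45 Y17.45 E1.2265
G1 X11.00 Y19.71 E1.4718
G1 X5.55 Y17.45 E1.7171
G1 X3.29 Y12.00 E1.9624

At z = 5 mm: the cube is absent (z outside [0, 4.5]); the cone at (11, 12) contributes a regular 8-gon of circumradius 7.712 (interpolated between r1=8 and r2=0.5 at t=0.038); Taking the union: only the cone at (11, 12) is present, so the union is just that shape — 1 connected region. The outline is a single polygon with 8 vertices. Extrusion per mm of travel: 0.4 × 0.25 / (π × 0.875²) = 0.041575. Accumulating E over each segment gives final E = 1.9624.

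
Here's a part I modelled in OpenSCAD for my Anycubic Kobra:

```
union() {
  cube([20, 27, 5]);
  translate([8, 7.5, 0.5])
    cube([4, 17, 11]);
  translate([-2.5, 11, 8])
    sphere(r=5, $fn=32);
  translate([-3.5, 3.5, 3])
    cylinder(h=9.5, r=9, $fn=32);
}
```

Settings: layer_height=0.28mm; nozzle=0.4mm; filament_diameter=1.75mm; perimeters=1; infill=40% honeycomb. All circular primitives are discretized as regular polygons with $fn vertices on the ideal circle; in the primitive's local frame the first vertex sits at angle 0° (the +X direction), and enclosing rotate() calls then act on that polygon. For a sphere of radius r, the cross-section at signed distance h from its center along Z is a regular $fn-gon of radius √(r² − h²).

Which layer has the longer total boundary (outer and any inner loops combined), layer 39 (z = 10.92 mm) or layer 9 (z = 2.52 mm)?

layer 39 (z = 10.92 mm)

Layer 39 (z = 10.92): the cube is not intersected at this z (z outside [0, 5]); the cube at (8, 7.5) (footprint 4×17) is included at this height (perimeter 42.00 mm); the sphere at (-2.5, 11): section is a regular 32-gon, circumradius = √(r²−h²) = √(5²−2.92²) = 4.059 (perimeter = 2·32·4.059·sin(180°/32) = 25.46 mm); the cylinder at (-3.5, 3.5): section is a regular 32-gon, circumradius r=9 (perimeter = 2·32·9.000·sin(180°/32) = 56.46 mm); Taking the union: the regions partially overlap (shared area 34.53 mm²), so the edge portions inside another operand are dropped and the merged outline is re-measured after clipping — boundary = 101.92 mm. So its perimeter = 101.92 mm. Layer 9 (z = 2.52): the cube is present — its section is the full 20×27 rectangle (perimeter 94.00 mm); the cube at (8, 7.5) is present — its section is the full 4×17 rectangle (perimeter 42.00 mm); the sphere at (-2.5, 11) does not reach this height (|z−center|=5.480 > r=5); the cylinder at (-3.5, 3.5) is not intersected at this z (z outside [3, 12.5]); Combining (union): the 4×17 cube at (8, 7.5) lies entirely inside the 20×27 cube, so the union is just the 20×27 cube — boundary = 94.00 mm. So its perimeter = 94.00 mm. Layer 39 is larger (101.92 vs 94.00 mm).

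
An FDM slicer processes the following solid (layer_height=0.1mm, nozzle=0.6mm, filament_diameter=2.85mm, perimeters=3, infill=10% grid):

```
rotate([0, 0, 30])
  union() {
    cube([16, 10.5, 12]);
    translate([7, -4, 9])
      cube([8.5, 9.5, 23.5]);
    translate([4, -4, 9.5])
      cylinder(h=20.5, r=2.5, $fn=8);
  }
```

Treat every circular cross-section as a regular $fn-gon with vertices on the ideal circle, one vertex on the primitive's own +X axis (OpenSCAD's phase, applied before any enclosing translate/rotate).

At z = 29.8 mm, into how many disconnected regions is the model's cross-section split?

2

At z = 29.8 mm: the cube is absent (z outside [0, 12]); the cube at (7, -4) (footprint 8.5×9.5) is included at this height; the r=2.5 cylinder at (4, -4) gives a regular 8-gon of circumradius 2.5 (constant along its height); Merging all regions: the 2 present regions are separate (no shared area or edge), so areas and boundary lengths simply add and each stays a separate island — 2 connected regions; (whole slice rotated 30° about Z — lengths, areas and connectivity unchanged). The result has 2 disconnected regions.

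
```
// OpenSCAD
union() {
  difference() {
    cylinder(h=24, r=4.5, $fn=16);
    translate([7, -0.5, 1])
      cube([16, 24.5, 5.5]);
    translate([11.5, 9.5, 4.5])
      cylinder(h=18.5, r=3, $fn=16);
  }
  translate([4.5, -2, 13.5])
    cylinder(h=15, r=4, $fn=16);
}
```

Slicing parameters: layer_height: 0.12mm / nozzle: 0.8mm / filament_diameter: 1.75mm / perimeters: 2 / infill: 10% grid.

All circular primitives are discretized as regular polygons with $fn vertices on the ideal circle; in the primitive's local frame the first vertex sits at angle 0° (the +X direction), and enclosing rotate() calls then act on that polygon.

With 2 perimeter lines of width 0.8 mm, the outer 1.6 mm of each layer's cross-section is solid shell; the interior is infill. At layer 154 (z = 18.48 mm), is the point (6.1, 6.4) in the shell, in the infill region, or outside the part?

At z = 18.48 mm: the r=4.5 cylinder contributes a regular 16-gon of circumradius 4.5; the cube at (7, -0.5) is absent (z outside [1, 6.5]); the cylinder at (11.5, 9.5): section is a regular 16-gon, circumradius r=3; Subtracting the remaining from the first: starting from the r=4.5 cylinder, the r=3 cylinder at (11.5, 9.5) misses the remaining region (no effect) — 1 connected region; the r=4 cylinder at (4.5, -2) gives a regular 16-gon of circumradius 4 (constant along its height); Taking the union: the regions partially overlap (shared area 16.45 mm²), so overlapping operands fuse into one piece — 1 connected region. Overall, the cross-section is a single solid region. The nearest boundary edge runs (1.72, 4.16)→(3.18, 3.18); distance from the point to it = 4.34 mm. The point is not inside any of the regions above, so it lies outside the cross-section (4.34 mm from the nearest boundary).

outside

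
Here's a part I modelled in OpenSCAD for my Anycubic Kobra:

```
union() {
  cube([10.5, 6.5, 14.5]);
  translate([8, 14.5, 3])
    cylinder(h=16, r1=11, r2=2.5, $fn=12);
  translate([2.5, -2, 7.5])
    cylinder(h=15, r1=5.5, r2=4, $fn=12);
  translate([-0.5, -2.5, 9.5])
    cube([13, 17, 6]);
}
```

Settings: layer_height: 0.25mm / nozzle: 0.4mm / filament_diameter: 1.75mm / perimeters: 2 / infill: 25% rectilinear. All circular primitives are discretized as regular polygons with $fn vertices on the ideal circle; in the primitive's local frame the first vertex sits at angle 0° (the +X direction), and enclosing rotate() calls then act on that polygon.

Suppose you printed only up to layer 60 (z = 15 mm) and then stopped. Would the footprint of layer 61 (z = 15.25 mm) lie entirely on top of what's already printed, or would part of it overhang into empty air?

entirely on top

Compare the two slices. At z = 15: the cube does not reach this height (z outside [0, 14.5]); the cone at (8, 14.5): at t=0.750 of its height the radius interpolates to r₁+(r₂−r₁)t = 4.625, giving a regular 12-gon of that circumradius (area = (12/2)·4.625²·sin(360°/12) = 64.17 mm²); the cone at (2.5, -2) (r1=5.5→r2=4) has section circumradius 4.750 here — a regular 12-gon (area = (12/2)·4.750²·sin(360°/12) = 67.69 mm²); the cube at (-0.5, -2.5) is present — its section is the full 13×17 rectangle (area 221.00 mm²); Combining (union): the regions partially overlap — summed areas 352.86 mm² minus the doubly-counted overlap 65.72 mm² gives 287.14 mm² — area = 287.14 mm². At z = 15.25: the cube is absent (z outside [0, 14.5]); the cone at (8, 14.5) contributes a regular 12-gon of circumradius 4.492 (interpolated between r1=11 and r2=2.5 at t=0.766) (area = (12/2)·4.492²·sin(360°/12) = 60.54 mm²); the cone at (2.5, -2): at t=0.517 of its height the radius interpolates to r₁+(r₂−r₁)t = 4.725, giving a regular 12-gon of that circumradius (area = (12/2)·4.725²·sin(360°/12) = 66.98 mm²); the cube at (-0.5, -2.5) is present — its section is the full 13×17 rectangle (area 221.00 mm²); Combining (union): the regions partially overlap — summed areas 348.52 mm² minus the doubly-counted overlap 63.66 mm² gives 284.85 mm² — area = 284.85 mm². Checking containment: the cross-section at z = 15.25 is a subset of the cross-section at z = 15.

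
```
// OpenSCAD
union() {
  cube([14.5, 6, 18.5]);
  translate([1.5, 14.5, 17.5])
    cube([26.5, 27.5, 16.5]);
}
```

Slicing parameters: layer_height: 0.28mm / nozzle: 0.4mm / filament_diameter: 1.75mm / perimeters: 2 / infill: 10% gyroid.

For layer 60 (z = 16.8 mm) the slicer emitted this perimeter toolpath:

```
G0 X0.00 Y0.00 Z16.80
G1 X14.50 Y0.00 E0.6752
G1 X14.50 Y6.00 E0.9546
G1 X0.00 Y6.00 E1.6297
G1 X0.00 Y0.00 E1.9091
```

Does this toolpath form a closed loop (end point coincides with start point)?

Start point (G0): (0.00, 0.00). End point (last G1): the path returns to the start — closed.

yes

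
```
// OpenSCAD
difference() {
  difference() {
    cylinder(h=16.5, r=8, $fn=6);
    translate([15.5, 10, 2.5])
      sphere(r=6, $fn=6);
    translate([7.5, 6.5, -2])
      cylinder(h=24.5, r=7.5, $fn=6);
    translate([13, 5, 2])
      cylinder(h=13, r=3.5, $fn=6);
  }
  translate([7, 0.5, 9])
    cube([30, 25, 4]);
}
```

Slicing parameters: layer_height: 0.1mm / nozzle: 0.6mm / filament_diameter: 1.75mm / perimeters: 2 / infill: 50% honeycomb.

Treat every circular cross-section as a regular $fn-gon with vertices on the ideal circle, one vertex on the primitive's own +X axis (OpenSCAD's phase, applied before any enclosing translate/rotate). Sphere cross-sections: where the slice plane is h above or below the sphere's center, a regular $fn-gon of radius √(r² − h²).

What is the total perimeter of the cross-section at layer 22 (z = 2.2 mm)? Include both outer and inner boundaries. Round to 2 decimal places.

At z = 2.2 mm: the r=8 cylinder gives a regular 6-gon of circumradius 8 (constant along its height) (perimeter = 2·6·8.000·sin(180°/6) = 48.00 mm); the r=6 sphere at (15.5, 10) slices to a regular 6-gon of circumradius 5.992 (√(r²−h²) with h=0.3 from center) (perimeter = 2·6·5.992·sin(180°/6) = 35.95 mm); the cylinder at (7.5, 6.5): section is a regular 6-gon, circumradius r=7.5 (perimeter = 2·6·7.500·sin(180°/6) = 45.00 mm); the r=3.5 cylinder at (13, 5) contributes a regular 6-gon of circumradius 3.5 (perimeter = 2·6·3.500·sin(180°/6) = 21.00 mm); After the difference (first − rest): starting from the r=8 cylinder, the r=6 sphere at (15.5, 10) misses the remaining region (no effect); the r=7.5 cylinder at (7.5, 6.5) partially overlaps it — only the 29.30 mm² overlap (of its 146.14 mm²) is removed, clipping the outline; the r=3.5 cylinder at (13, 5) misses the remaining region (no effect) — boundary = 48.49 mm; the cube at (7, 0.5) is absent (z outside [9, 13]); Taking the first minus the rest: none of the subtracted shapes is present at this height, so the result so far is unchanged — boundary = 48.49 mm. Overall, the cross-section is a single solid region. Total boundary length (outer) = 48.49 mm.

48.49 mm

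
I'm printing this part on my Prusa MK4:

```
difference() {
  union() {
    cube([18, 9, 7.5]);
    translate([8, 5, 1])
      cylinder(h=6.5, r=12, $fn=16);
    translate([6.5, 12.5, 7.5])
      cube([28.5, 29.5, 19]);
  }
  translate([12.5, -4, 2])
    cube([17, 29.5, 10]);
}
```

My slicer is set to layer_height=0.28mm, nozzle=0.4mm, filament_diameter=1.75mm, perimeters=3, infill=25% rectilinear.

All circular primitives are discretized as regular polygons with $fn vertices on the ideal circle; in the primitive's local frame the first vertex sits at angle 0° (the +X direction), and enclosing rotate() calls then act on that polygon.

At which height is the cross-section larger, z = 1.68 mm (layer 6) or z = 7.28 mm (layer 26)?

Layer 6 (z = 1.68): the cube is present — its section is the full 18×9 rectangle (area 162.00 mm²); the r=12 cylinder at (8, 5) contributes a regular 16-gon of circumradius 12 (area = (16/2)·12.000²·sin(360°/16) = 440.85 mm²); the cube at (6.5, 12.5) is not intersected at this z (z outside [7.5, 26.5]); Taking the union: the 18×9 cube lies entirely inside the r=12 cylinder at (8, 5), so the union is just the r=12 cylinder at (8, 5) — area = 440.85 mm²; the cube at (12.5, -4) does not reach this height (z outside [2, 12]); After the difference (first − rest): none of the subtracted shapes is present at this height, so the result so far is unchanged — area = 440.85 mm². So its area = 440.85 mm². Layer 26 (z = 7.28): the cube is present — its section is the full 18×9 rectangle (area 162.00 mm²); the cylinder at (8, 5): section is a regular 16-gon, circumradius r=12 (area = (16/2)·12.000²·sin(360°/16) = 440.85 mm²); the cube at (6.5, 12.5) is absent (z outside [7.5, 26.5]); Taking the union: the 18×9 cube lies entirely inside the r=12 cylinder at (8, 5), so the union is just the r=12 cylinder at (8, 5) — area = 440.85 mm²; the cube at (12.5, -4) (footprint 17×29.5) is included at this height (area 501.50 mm²); Subtracting the remaining from the first: starting from that combined region (440.85 mm²), the 17×29.5 cube at (12.5, -4) partially overlaps it — only the 113.00 mm² overlap (of its 501.50 mm²) is removed, clipping the outline — area = 327.85 mm². So its area = 327.85 mm². Layer 6 is larger (440.85 vs 327.85 mm²).

layer 6 (z = 1.68 mm)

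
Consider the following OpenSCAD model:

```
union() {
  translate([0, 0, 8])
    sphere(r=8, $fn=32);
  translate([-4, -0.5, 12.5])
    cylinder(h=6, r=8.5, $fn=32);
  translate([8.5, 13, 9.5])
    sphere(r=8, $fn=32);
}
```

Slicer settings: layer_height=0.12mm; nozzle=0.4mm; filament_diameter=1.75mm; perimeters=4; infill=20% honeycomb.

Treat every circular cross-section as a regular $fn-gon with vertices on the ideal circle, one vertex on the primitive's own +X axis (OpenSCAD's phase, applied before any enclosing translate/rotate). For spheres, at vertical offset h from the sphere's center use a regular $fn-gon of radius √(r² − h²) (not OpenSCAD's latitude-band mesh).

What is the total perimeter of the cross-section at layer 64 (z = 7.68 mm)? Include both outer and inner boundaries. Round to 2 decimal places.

93.86 mm

At z = 7.68 mm: the r=8 sphere contributes a regular 32-gon of circumradius √(8²−0.32²) = 7.994 (perimeter = 2·32·7.994·sin(180°/32) = 50.14 mm); the cylinder at (-4, -0.5) is not intersected at this z (z outside [12.5, 18.5]); the r=8 sphere at (8.5, 13) contributes a regular 32-gon of circumradius √(8²−1.82²) = 7.790 (perimeter = 2·32·7.790·sin(180°/32) = 48.87 mm); Taking the union: the regions partially overlap (shared area 0.32 mm²), so the edge portions inside another operand are dropped and the merged outline is re-measured after clipping — boundary = 93.86 mm. Overall, the cross-section is a single solid region. Total boundary length (outer) = 93.86 mm.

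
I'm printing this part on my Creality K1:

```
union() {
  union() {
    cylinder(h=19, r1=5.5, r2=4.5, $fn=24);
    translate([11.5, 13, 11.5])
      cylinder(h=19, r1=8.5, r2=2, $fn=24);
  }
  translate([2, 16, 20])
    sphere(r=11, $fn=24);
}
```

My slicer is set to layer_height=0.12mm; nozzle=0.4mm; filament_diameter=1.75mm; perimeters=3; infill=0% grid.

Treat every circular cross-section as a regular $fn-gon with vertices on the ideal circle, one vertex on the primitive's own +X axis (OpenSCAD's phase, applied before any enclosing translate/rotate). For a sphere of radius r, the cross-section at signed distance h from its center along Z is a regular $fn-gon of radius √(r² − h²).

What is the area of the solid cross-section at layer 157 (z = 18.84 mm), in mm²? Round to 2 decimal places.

At z = 18.84 mm: the cone (r1=5.5→r2=4.5) has section circumradius 4.508 here — a regular 24-gon (area = (24/2)·4.508²·sin(360°/24) = 63.13 mm²); the cone at (11.5, 13): at t=0.386 of its height the radius interpolates to r₁+(r₂−r₁)t = 5.989, giving a regular 24-gon of that circumradius (area = (24/2)·5.989²·sin(360°/24) = 111.40 mm²); Taking the union: the 2 present regions are separate (no shared area or edge), so areas and boundary lengths simply add and each stays a separate island — area = 174.53 mm²; the r=11 sphere at (2, 16) contributes a regular 24-gon of circumradius √(11²−1.16²) = 10.939 (area = (24/2)·10.939²·sin(360°/24) = 371.63 mm²); Combining (union): the regions partially overlap — summed areas 546.15 mm² minus the doubly-counted overlap 59.83 mm² gives 486.32 mm² — area = 486.32 mm². Overall, the cross-section has 2 separate islands. Net area = 486.32 mm².

486.32 mm²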